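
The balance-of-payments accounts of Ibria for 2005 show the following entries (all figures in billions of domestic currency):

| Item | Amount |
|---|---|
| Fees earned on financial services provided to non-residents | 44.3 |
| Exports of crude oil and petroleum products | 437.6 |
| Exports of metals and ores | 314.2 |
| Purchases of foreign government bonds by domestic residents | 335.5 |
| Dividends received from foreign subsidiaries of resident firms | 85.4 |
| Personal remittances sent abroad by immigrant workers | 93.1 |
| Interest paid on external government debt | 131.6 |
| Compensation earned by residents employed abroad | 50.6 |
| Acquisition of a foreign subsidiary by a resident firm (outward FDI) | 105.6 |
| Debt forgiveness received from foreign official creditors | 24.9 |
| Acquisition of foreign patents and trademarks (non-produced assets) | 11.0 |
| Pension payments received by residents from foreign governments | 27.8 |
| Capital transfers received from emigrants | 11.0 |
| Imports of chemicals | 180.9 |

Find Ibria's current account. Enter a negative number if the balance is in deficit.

Goods: -180.9 + 314.2 + 437.6 = 570.9
Services: 44.3
Primary income: 50.6 + 85.4 - 131.6 = 4.4
Secondary income: -93.1 + 27.8 = -65.3
Current account = 570.9 + 44.3 + 4.4 + (-65.3) = 554.3
(Excluded from the current account — financial account: purchases of foreign government bonds by domestic residents 335.5, acquisition of a foreign subsidiary by a resident firm (outward FDI) 105.6; capital account: debt forgiveness received from foreign official creditors 24.9, acquisition of foreign patents and trademarks (non-produced assets) 11.0, capital transfers received from emigrants 11.0.)

554.3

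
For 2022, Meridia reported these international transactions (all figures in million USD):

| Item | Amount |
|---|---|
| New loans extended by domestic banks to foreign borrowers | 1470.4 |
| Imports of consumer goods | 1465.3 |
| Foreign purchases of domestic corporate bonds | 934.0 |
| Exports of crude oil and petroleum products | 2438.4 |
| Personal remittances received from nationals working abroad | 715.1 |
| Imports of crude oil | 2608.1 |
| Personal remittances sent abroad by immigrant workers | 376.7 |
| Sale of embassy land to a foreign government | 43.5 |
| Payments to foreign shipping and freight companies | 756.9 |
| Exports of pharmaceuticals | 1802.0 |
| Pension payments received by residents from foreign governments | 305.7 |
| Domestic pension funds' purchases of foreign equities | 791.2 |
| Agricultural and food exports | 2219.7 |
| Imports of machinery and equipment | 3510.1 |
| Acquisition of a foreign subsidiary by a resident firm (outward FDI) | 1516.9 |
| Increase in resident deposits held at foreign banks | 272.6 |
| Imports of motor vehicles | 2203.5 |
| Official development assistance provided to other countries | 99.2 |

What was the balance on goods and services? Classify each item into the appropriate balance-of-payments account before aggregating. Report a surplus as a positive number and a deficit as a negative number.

-4083.8

Goods: -2203.5 - 2608.1 + 2438.4 + 2219.7 - 3510.1 + 1802.0 - 1465.3 = -3326.9
Services: -756.9
Trade balance = -3326.9 + (-756.9) = -4083.8
(Excluded from the trade balance — financial account: new loans extended by domestic banks to foreign borrowers 1470.4, foreign purchases of domestic corporate bonds 934.0, domestic pension funds' purchases of foreign equities 791.2, acquisition of a foreign subsidiary by a resident firm (outward FDI) 1516.9, increase in resident deposits held at foreign banks 272.6; secondary income: personal remittances received from nationals working abroad 715.1, personal remittances sent abroad by immigrant workers 376.7, pension payments received by residents from foreign governments 305.7, official development assistance provided to other countries 99.2; capital account: sale of embassy land to a foreign government 43.5.)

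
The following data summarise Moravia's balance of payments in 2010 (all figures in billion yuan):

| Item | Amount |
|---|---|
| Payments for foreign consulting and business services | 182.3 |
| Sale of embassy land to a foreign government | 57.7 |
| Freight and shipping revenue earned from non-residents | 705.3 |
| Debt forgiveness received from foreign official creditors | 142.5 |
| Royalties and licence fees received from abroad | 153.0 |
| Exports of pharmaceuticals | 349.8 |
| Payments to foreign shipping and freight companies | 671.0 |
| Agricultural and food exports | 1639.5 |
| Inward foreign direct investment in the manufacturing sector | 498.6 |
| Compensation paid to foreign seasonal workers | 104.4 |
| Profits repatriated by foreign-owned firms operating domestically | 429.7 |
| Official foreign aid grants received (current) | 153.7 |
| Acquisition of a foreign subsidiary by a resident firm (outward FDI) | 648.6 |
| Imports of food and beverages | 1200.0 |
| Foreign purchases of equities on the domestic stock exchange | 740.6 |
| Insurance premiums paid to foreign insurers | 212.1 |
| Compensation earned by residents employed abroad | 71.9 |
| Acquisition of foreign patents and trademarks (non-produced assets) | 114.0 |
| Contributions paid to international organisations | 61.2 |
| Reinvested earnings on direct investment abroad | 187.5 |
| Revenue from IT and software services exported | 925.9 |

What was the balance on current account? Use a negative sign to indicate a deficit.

1325.9

Goods: -1200.0 + 1639.5 + 349.8 = 789.3
Services: 925.9 - 212.1 + 705.3 - 671.0 - 182.3 + 153.0 = 718.8
Primary income: 71.9 - 429.7 - 104.4 + 187.5 = -274.7
Secondary income: -61.2 + 153.7 = 92.5
Current account = 789.3 + 718.8 + (-274.7) + 92.5 = 1325.9
(Excluded from the current account — capital account: sale of embassy land to a foreign government 57.7, debt forgiveness received from foreign official creditors 142.5, acquisition of foreign patents and trademarks (non-produced assets) 114.0; financial account: inward foreign direct investment in the manufacturing sector 498.6, acquisition of a foreign subsidiary by a resident firm (outward FDI) 648.6, foreign purchases of equities on the domestic stock exchange 740.6.)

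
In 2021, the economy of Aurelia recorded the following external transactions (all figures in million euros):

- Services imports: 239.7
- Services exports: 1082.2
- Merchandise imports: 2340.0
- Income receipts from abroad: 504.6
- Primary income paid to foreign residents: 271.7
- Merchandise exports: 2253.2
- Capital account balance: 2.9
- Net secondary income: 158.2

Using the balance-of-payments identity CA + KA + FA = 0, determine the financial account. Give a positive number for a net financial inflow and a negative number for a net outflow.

-1149.7

Goods balance = 2253.2 - 2340.0 = -86.8
Services balance = 1082.2 - 239.7 = 842.5
Trade balance (goods + services) = -86.8 + 842.5 = 755.7
Net primary income = 504.6 - 271.7 = 232.9
Net secondary income = 158.2
Current account = 755.7 + 232.9 + 158.2 = 1146.8
Financial account = -(1146.8 + 2.9) = -1149.7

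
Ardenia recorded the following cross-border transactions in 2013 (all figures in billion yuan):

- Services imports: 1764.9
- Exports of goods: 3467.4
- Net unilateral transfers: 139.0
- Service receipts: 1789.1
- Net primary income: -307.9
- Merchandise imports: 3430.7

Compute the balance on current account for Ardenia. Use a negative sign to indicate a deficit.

Goods balance = 3467.4 - 3430.7 = 36.7
Services balance = 1789.1 - 1764.9 = 24.2
Trade balance (goods + services) = 36.7 + 24.2 = 60.9
Net primary income = -307.9
Net secondary income = 139.0
Current account = 60.9 + (-307.9) + 139.0 = -108.0

-108.0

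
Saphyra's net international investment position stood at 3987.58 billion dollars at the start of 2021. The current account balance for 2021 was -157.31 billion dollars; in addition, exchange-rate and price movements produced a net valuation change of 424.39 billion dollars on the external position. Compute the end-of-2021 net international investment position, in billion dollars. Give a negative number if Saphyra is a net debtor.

Change in NIIP = current account + net valuation change = -157.31 + 424.39 = 267.08
End-of-year NIIP = 3987.58 + 267.08 = 4254.66

4254.66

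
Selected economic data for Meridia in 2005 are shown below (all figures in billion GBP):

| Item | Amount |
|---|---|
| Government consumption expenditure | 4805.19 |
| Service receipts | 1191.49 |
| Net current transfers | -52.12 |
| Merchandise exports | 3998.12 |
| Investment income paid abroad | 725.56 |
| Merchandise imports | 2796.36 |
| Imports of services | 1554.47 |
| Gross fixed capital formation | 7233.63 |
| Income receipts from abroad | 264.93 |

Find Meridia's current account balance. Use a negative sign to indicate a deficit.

326.03

Goods balance = 3998.12 - 2796.36 = 1201.76
Services balance = 1191.49 - 1554.47 = -362.98
Trade balance (goods + services) = 1201.76 + (-362.98) = 838.78
Net primary income = 264.93 - 725.56 = -460.63
Net secondary income = -52.12
Current account = 838.78 + (-460.63) + (-52.12) = 326.03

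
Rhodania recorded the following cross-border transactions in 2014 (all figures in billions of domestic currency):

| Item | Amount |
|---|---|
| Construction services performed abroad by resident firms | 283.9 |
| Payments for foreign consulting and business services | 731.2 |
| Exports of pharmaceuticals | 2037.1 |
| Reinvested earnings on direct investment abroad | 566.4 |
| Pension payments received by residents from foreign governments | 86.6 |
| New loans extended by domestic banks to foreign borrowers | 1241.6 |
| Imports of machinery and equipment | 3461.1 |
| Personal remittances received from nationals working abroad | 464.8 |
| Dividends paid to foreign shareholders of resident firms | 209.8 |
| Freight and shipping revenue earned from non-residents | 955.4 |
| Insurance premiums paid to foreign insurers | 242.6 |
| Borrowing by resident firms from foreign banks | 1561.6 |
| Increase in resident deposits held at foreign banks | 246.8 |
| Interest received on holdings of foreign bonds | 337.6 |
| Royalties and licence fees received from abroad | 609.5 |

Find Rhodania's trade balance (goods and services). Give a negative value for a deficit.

-549.0

Goods: 2037.1 - 3461.1 = -1424.0
Services: 955.4 + 283.9 - 731.2 - 242.6 + 609.5 = 875.0
Trade balance = -1424.0 + 875.0 = -549.0
(Excluded from the trade balance — primary income: reinvested earnings on direct investment abroad 566.4, dividends paid to foreign shareholders of resident firms 209.8, interest received on holdings of foreign bonds 337.6; secondary income: pension payments received by residents from foreign governments 86.6, personal remittances received from nationals working abroad 464.8; financial account: new loans extended by domestic banks to foreign borrowers 1241.6, borrowing by resident firms from foreign banks 1561.6, increase in resident deposits held at foreign banks 246.8.)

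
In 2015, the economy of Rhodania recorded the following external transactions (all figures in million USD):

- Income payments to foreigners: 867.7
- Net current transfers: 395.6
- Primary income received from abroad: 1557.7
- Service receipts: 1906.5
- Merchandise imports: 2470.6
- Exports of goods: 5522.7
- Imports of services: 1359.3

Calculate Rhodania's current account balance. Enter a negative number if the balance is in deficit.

4684.9

Goods balance = 5522.7 - 2470.6 = 3052.1
Services balance = 1906.5 - 1359.3 = 547.2
Trade balance (goods + services) = 3052.1 + 547.2 = 3599.3
Net primary income = 1557.7 - 867.7 = 690.0
Net secondary income = 395.6
Current account = 3599.3 + 690.0 + 395.6 = 4684.9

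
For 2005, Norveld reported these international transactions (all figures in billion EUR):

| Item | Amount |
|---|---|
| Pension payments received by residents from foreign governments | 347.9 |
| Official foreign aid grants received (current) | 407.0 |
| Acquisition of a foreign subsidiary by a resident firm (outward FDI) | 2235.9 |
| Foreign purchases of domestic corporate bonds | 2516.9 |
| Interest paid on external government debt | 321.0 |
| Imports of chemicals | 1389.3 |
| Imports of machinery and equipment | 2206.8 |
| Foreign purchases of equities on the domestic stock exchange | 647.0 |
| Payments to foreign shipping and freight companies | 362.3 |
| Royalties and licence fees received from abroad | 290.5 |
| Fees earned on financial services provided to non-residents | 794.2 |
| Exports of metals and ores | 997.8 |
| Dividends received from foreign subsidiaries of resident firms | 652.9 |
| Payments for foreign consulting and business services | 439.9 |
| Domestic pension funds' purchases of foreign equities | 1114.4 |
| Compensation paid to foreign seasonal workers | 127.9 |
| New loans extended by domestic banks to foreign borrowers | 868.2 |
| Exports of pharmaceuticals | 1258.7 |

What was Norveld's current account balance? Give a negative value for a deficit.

-98.2

Goods: 1258.7 + 997.8 - 2206.8 - 1389.3 = -1339.6
Services: 290.5 + 794.2 - 439.9 - 362.3 = 282.5
Primary income: 652.9 - 127.9 - 321.0 = 204.0
Secondary income: 407.0 + 347.9 = 754.9
Current account = (-1339.6) + 282.5 + 204.0 + 754.9 = -98.2
(Excluded from the current account — financial account: acquisition of a foreign subsidiary by a resident firm (outward FDI) 2235.9, foreign purchases of domestic corporate bonds 2516.9, foreign purchases of equities on the domestic stock exchange 647.0, domestic pension funds' purchases of foreign equities 1114.4, new loans extended by domestic banks to foreign borrowers 868.2.)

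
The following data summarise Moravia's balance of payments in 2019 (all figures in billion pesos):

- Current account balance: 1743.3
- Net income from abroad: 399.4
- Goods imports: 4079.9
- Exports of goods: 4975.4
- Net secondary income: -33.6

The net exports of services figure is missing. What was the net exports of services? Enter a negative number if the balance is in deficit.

482.0

Current account = goods balance + services balance + net primary income + net secondary income
Sum of the known components = 1261.3
Net exports of services = CA - (known components) = 1743.3 - 1261.3 = 482.0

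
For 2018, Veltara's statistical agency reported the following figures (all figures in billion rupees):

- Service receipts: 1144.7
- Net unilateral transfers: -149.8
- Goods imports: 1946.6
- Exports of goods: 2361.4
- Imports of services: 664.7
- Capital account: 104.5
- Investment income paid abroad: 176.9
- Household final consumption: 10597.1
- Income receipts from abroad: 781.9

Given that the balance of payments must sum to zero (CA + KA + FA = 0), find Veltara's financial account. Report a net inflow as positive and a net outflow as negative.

Goods balance = 2361.4 - 1946.6 = 414.8
Services balance = 1144.7 - 664.7 = 480.0
Trade balance (goods + services) = 414.8 + 480.0 = 894.8
Net primary income = 781.9 - 176.9 = 605.0
Net secondary income = -149.8
Current account = 894.8 + 605.0 + (-149.8) = 1350.0
Financial account = -(1350.0 + 104.5) = -1454.5

-1454.5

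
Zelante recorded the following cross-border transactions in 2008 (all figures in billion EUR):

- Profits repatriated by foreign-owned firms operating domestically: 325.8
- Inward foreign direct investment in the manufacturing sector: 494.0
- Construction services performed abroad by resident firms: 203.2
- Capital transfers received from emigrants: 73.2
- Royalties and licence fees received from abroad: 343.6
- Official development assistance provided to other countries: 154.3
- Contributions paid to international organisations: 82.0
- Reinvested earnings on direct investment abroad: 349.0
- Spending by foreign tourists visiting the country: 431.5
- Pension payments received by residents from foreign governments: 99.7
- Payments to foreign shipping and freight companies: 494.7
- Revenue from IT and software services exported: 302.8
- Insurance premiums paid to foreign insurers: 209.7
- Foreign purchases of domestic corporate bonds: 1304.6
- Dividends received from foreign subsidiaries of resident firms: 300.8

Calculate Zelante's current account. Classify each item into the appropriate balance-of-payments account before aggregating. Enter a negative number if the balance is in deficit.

764.1

Services: 343.6 - 209.7 + 431.5 + 302.8 - 494.7 + 203.2 = 576.7
Primary income: 349.0 + 300.8 - 325.8 = 324.0
Secondary income: -82.0 + 99.7 - 154.3 = -136.6
Current account = 576.7 + 324.0 + (-136.6) = 764.1
(Excluded from the current account — financial account: inward foreign direct investment in the manufacturing sector 494.0, foreign purchases of domestic corporate bonds 1304.6; capital account: capital transfers received from emigrants 73.2.)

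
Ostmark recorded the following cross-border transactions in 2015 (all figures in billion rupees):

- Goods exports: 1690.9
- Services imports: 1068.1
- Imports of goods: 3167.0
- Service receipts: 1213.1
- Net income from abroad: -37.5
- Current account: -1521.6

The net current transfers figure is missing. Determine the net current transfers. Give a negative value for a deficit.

Current account = goods balance + services balance + net primary income + net secondary income
Sum of the known components = -1368.6
Net current transfers = CA - (known components) = -1521.6 - (-1368.6) = -153.0

-153.0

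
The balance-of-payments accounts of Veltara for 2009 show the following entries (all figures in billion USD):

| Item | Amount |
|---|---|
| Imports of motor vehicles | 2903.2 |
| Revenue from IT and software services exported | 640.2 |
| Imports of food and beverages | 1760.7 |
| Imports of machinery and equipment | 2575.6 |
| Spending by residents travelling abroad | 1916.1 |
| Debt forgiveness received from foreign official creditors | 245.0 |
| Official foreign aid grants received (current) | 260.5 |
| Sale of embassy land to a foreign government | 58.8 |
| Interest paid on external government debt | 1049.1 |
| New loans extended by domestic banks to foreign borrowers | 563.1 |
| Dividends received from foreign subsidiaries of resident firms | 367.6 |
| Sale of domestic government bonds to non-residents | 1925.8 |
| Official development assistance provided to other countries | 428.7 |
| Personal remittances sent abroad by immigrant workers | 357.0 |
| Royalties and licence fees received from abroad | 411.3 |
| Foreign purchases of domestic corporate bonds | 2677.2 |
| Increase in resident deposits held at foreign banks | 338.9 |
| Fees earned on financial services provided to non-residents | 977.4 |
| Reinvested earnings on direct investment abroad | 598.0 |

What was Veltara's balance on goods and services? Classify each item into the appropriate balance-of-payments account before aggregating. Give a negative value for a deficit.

-7126.7

Goods: -2903.2 - 2575.6 - 1760.7 = -7239.5
Services: -1916.1 + 411.3 + 977.4 + 640.2 = 112.8
Trade balance = -7239.5 + 112.8 = -7126.7
(Excluded from the trade balance — capital account: debt forgiveness received from foreign official creditors 245.0, sale of embassy land to a foreign government 58.8; secondary income: official foreign aid grants received (current) 260.5, official development assistance provided to other countries 428.7, personal remittances sent abroad by immigrant workers 357.0; primary income: interest paid on external government debt 1049.1, dividends received from foreign subsidiaries of resident firms 367.6, reinvested earnings on direct investment abroad 598.0; financial account: new loans extended by domestic banks to foreign borrowers 563.1, sale of domestic government bonds to non-residents 1925.8, foreign purchases of domestic corporate bonds 2677.2, increase in resident deposits held at foreign banks 338.9.)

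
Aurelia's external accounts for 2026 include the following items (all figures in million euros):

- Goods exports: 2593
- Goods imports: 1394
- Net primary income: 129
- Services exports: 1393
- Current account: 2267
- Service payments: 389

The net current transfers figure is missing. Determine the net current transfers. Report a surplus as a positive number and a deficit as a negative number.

Current account = goods balance + services balance + net primary income + net secondary income
Sum of the known components = 2332
Net current transfers = CA - (known components) = 2267 - 2332 = -65

-65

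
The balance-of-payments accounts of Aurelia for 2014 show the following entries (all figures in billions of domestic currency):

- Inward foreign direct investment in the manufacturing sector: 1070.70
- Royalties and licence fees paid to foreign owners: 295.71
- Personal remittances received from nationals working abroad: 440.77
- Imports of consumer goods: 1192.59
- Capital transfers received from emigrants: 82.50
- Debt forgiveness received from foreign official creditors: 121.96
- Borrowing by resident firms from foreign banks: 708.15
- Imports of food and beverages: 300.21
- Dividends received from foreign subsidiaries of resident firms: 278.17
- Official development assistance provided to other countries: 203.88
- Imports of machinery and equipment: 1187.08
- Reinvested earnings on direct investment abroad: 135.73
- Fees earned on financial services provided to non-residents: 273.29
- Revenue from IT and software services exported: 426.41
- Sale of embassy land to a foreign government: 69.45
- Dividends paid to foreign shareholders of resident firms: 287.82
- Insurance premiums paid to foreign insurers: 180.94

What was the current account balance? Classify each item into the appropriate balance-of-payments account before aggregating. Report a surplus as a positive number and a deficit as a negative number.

-2093.86

Goods: -1187.08 - 1192.59 - 300.21 = -2679.88
Services: -295.71 + 273.29 + 426.41 - 180.94 = 223.05
Primary income: 278.17 + 135.73 - 287.82 = 126.08
Secondary income: -203.88 + 440.77 = 236.89
Current account = (-2679.88) + 223.05 + 126.08 + 236.89 = -2093.86
(Excluded from the current account — financial account: inward foreign direct investment in the manufacturing sector 1070.70, borrowing by resident firms from foreign banks 708.15; capital account: capital transfers received from emigrants 82.50, debt forgiveness received from foreign official creditors 121.96, sale of embassy land to a foreign government 69.45.)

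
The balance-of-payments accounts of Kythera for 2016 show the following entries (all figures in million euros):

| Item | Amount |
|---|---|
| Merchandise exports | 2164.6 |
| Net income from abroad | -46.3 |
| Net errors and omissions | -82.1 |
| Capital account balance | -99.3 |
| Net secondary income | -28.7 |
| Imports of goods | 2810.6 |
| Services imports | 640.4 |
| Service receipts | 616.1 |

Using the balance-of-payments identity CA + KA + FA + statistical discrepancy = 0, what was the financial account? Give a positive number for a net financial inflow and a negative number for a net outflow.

Goods balance = 2164.6 - 2810.6 = -646.0
Services balance = 616.1 - 640.4 = -24.3
Trade balance (goods + services) = -646.0 + (-24.3) = -670.3
Net primary income = -46.3
Net secondary income = -28.7
Current account = -670.3 + (-46.3) + (-28.7) = -745.3
Financial account = -(-745.3 + (-99.3) + (-82.1)) = 926.7

926.7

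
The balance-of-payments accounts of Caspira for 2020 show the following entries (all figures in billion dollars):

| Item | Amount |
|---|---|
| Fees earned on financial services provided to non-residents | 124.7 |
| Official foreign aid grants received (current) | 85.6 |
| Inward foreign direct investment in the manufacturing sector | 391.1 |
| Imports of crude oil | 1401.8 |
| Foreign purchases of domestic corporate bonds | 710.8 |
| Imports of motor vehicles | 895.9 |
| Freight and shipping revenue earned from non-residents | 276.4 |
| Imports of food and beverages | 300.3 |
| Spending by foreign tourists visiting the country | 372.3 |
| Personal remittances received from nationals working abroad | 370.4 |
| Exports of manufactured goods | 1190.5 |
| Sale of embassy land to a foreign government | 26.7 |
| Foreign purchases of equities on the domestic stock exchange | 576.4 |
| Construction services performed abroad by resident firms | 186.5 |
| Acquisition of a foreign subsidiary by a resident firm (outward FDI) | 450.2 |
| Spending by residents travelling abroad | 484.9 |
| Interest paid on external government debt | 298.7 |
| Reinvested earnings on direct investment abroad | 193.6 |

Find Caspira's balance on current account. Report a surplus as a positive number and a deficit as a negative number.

-581.6

Goods: -895.9 - 300.3 + 1190.5 - 1401.8 = -1407.5
Services: 372.3 + 276.4 - 484.9 + 186.5 + 124.7 = 475.0
Primary income: -298.7 + 193.6 = -105.1
Secondary income: 85.6 + 370.4 = 456.0
Current account = (-1407.5) + 475.0 + (-105.1) + 456.0 = -581.6
(Excluded from the current account — financial account: inward foreign direct investment in the manufacturing sector 391.1, foreign purchases of domestic corporate bonds 710.8, foreign purchases of equities on the domestic stock exchange 576.4, acquisition of a foreign subsidiary by a resident firm (outward FDI) 450.2; capital account: sale of embassy land to a foreign government 26.7.)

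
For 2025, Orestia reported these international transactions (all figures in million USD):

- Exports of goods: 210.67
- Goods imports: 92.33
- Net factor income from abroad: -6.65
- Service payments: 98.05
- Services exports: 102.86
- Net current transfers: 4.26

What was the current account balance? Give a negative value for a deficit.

120.76

Goods balance = 210.67 - 92.33 = 118.34
Services balance = 102.86 - 98.05 = 4.81
Trade balance (goods + services) = 118.34 + 4.81 = 123.15
Net primary income = -6.65
Net secondary income = 4.26
Current account = 123.15 + (-6.65) + 4.26 = 120.76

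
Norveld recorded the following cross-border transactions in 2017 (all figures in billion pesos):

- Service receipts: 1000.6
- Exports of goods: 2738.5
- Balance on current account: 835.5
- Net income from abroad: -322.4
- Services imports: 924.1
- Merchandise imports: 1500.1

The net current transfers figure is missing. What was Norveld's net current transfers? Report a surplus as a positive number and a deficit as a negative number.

Current account = goods balance + services balance + net primary income + net secondary income
Sum of the known components = 992.5
Net current transfers = CA - (known components) = 835.5 - 992.5 = -157.0

-157.0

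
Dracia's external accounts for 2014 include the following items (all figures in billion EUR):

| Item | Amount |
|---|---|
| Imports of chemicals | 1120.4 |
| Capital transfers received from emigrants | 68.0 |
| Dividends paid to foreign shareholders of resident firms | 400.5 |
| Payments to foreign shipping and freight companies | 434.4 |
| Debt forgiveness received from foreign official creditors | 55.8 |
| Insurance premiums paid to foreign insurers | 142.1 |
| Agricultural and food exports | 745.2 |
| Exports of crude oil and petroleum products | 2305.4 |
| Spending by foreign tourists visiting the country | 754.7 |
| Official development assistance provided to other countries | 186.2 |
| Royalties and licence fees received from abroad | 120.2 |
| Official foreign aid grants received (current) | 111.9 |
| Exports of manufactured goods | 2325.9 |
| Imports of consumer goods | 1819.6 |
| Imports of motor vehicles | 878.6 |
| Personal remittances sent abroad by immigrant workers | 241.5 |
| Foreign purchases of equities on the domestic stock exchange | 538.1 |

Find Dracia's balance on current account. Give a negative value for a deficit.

Goods: 745.2 - 1120.4 + 2325.9 + 2305.4 - 1819.6 - 878.6 = 1557.9
Services: 754.7 - 142.1 + 120.2 - 434.4 = 298.4
Primary income: -400.5
Secondary income: 111.9 - 241.5 - 186.2 = -315.8
Current account = 1557.9 + 298.4 + (-400.5) + (-315.8) = 1140.0
(Excluded from the current account — capital account: capital transfers received from emigrants 68.0, debt forgiveness received from foreign official creditors 55.8; financial account: foreign purchases of equities on the domestic stock exchange 538.1.)

1140.0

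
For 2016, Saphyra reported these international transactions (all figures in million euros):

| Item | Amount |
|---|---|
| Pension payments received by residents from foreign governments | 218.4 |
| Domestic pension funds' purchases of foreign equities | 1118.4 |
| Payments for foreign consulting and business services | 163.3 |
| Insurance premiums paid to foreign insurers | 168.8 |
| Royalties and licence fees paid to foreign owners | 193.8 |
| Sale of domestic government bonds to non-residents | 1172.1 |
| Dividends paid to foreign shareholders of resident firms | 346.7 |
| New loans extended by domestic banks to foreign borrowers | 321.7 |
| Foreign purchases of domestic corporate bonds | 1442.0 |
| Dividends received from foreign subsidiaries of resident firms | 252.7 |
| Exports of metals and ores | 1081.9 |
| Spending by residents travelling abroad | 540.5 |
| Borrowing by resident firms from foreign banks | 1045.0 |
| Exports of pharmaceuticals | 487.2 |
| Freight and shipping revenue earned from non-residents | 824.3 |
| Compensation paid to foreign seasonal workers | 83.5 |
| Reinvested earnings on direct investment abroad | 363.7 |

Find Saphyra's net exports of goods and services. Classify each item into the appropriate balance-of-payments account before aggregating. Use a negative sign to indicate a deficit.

Goods: 1081.9 + 487.2 = 1569.1
Services: -163.3 - 193.8 + 824.3 - 540.5 - 168.8 = -242.1
Trade balance = 1569.1 + (-242.1) = 1327.0
(Excluded from the trade balance — secondary income: pension payments received by residents from foreign governments 218.4; financial account: domestic pension funds' purchases of foreign equities 1118.4, sale of domestic government bonds to non-residents 1172.1, new loans extended by domestic banks to foreign borrowers 321.7, foreign purchases of domestic corporate bonds 1442.0, borrowing by resident firms from foreign banks 1045.0; primary income: dividends paid to foreign shareholders of resident firms 346.7, dividends received from foreign subsidiaries of resident firms 252.7, compensation paid to foreign seasonal workers 83.5, reinvested earnings on direct investment abroad 363.7.)

1327.0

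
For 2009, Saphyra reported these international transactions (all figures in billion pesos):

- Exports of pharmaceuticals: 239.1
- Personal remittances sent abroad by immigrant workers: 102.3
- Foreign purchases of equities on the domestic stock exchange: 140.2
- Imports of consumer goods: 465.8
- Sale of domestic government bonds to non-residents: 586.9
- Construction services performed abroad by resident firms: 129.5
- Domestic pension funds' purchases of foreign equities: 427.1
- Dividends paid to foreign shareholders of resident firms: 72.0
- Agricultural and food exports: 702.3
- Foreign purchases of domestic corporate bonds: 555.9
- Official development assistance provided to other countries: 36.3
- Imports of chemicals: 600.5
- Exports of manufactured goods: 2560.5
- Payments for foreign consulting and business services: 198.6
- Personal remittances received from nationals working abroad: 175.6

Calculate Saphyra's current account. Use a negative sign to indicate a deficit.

2331.5

Goods: 2560.5 - 465.8 - 600.5 + 239.1 + 702.3 = 2435.6
Services: -198.6 + 129.5 = -69.1
Primary income: -72.0
Secondary income: -102.3 + 175.6 - 36.3 = 37.0
Current account = 2435.6 + (-69.1) + (-72.0) + 37.0 = 2331.5
(Excluded from the current account — financial account: foreign purchases of equities on the domestic stock exchange 140.2, sale of domestic government bonds to non-residents 586.9, domestic pension funds' purchases of foreign equities 427.1, foreign purchases of domestic corporate bonds 555.9.)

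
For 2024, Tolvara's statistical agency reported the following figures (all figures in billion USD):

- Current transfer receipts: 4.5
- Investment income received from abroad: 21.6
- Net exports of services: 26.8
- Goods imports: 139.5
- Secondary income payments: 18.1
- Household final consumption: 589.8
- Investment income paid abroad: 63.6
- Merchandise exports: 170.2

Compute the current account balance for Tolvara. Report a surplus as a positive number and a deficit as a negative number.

1.9

Goods balance = 170.2 - 139.5 = 30.7
Services balance = 26.8
Trade balance (goods + services) = 30.7 + 26.8 = 57.5
Net primary income = 21.6 - 63.6 = -42.0
Net secondary income = 4.5 - 18.1 = -13.6
Current account = 57.5 + (-42.0) + (-13.6) = 1.9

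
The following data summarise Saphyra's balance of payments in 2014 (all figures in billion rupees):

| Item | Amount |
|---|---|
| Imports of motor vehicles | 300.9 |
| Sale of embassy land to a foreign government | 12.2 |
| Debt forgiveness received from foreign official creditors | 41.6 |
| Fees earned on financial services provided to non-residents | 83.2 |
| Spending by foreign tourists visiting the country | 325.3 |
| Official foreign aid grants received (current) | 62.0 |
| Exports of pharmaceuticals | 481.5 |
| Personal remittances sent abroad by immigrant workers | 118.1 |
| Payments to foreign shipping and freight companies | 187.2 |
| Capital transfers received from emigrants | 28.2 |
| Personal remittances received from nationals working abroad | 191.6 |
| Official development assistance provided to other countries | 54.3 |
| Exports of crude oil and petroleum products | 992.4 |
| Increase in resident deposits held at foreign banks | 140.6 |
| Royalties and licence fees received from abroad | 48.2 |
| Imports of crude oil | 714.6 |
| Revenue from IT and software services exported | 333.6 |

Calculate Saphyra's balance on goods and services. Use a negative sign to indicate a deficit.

Goods: -300.9 + 992.4 + 481.5 - 714.6 = 458.4
Services: 333.6 + 325.3 + 83.2 + 48.2 - 187.2 = 603.1
Trade balance = 458.4 + 603.1 = 1061.5
(Excluded from the trade balance — capital account: sale of embassy land to a foreign government 12.2, debt forgiveness received from foreign official creditors 41.6, capital transfers received from emigrants 28.2; secondary income: official foreign aid grants received (current) 62.0, personal remittances sent abroad by immigrant workers 118.1, personal remittances received from nationals working abroad 191.6, official development assistance provided to other countries 54.3; financial account: increase in resident deposits held at foreign banks 140.6.)

1061.5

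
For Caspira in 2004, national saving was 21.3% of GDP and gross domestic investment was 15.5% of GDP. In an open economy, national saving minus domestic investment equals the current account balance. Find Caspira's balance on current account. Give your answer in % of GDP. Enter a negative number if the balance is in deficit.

CA = S - I = 21.3 - 15.5 = 5.8

5.8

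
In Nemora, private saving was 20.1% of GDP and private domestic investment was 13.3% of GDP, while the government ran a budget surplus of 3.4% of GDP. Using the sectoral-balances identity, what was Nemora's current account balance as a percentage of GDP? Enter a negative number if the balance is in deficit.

10.2

By the sectoral-balances identity, CA = (S_private - I) + (T - G).
Private balance = 20.1 - 13.3 = 6.8
Government balance (T - G) = 3.4
CA = 6.8 + 3.4 = 10.2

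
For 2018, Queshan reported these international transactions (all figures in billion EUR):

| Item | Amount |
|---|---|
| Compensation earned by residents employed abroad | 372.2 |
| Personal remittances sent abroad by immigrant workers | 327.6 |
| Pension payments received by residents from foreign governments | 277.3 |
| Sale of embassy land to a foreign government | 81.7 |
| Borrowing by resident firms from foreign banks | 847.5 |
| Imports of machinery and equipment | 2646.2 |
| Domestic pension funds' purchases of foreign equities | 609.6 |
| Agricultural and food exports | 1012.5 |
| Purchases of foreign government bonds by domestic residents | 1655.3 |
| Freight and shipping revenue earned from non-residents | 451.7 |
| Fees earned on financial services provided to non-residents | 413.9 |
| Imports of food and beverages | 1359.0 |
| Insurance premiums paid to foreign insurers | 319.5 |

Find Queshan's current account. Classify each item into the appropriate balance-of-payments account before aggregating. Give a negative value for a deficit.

-2124.7

Goods: -1359.0 - 2646.2 + 1012.5 = -2992.7
Services: -319.5 + 413.9 + 451.7 = 546.1
Primary income: 372.2
Secondary income: 277.3 - 327.6 = -50.3
Current account = (-2992.7) + 546.1 + 372.2 + (-50.3) = -2124.7
(Excluded from the current account — capital account: sale of embassy land to a foreign government 81.7; financial account: borrowing by resident firms from foreign banks 847.5, domestic pension funds' purchases of foreign equities 609.6, purchases of foreign government bonds by domestic residents 1655.3.)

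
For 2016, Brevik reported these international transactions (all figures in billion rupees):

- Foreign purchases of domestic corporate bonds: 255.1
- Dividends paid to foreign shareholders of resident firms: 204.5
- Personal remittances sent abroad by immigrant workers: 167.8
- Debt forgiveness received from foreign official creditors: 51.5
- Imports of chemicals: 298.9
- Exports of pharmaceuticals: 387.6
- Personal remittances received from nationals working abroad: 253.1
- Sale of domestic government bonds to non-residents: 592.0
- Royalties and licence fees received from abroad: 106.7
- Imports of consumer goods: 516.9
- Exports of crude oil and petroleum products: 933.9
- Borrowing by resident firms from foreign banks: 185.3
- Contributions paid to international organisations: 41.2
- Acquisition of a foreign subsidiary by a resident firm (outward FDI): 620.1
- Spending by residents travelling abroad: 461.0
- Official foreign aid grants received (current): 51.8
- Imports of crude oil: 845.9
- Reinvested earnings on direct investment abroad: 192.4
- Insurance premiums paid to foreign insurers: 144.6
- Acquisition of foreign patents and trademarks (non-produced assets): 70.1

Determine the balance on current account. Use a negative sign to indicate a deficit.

Goods: 387.6 - 845.9 - 516.9 + 933.9 - 298.9 = -340.2
Services: 106.7 - 461.0 - 144.6 = -498.9
Primary income: 192.4 - 204.5 = -12.1
Secondary income: -167.8 + 51.8 - 41.2 + 253.1 = 95.9
Current account = (-340.2) + (-498.9) + (-12.1) + 95.9 = -755.3
(Excluded from the current account — financial account: foreign purchases of domestic corporate bonds 255.1, sale of domestic government bonds to non-residents 592.0, borrowing by resident firms from foreign banks 185.3, acquisition of a foreign subsidiary by a resident firm (outward FDI) 620.1; capital account: debt forgiveness received from foreign official creditors 51.5, acquisition of foreign patents and trademarks (non-produced assets) 70.1.)

-755.3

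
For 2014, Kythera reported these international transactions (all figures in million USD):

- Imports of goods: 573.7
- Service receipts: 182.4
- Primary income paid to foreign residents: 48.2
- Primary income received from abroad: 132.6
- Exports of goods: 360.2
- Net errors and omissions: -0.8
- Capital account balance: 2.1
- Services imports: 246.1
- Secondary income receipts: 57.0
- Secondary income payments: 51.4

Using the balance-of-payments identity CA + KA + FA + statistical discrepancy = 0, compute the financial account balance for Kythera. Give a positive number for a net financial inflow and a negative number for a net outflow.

Goods balance = 360.2 - 573.7 = -213.5
Services balance = 182.4 - 246.1 = -63.7
Trade balance (goods + services) = -213.5 + (-63.7) = -277.2
Net primary income = 132.6 - 48.2 = 84.4
Net secondary income = 57.0 - 51.4 = 5.6
Current account = -277.2 + 84.4 + 5.6 = -187.2
Financial account = -(-187.2 + 2.1 + (-0.8)) = 185.9

185.9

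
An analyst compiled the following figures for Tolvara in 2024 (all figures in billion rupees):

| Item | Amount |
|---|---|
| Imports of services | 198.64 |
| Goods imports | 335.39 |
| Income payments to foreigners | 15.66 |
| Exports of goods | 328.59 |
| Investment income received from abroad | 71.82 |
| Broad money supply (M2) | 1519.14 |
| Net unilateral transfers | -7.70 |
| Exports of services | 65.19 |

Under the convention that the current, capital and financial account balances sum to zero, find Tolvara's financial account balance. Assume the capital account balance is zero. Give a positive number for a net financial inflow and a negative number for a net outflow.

91.79

Goods balance = 328.59 - 335.39 = -6.80
Services balance = 65.19 - 198.64 = -133.45
Trade balance (goods + services) = -6.80 + (-133.45) = -140.25
Net primary income = 71.82 - 15.66 = 56.16
Net secondary income = -7.70
Current account = -140.25 + 56.16 + (-7.70) = -91.79
Financial account = -(-91.79) = 91.79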